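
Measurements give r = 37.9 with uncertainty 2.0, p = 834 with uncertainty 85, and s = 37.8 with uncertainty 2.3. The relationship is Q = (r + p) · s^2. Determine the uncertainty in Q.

1.94e+05

Let u = r + p = 872. δu = √(δr² + δp²) = √(4.00 + 7220) = 85.0, so δu/u = 0.0975.
Q is then a monomial in u, s:
δQ/Q = √((δu/u)² + (2·δs/s)²) = √(0.00951 + 0.0148) = 0.156
Q = 1.25e+06, so δQ = 0.156 × 1.25e+06 = 1.94e+05.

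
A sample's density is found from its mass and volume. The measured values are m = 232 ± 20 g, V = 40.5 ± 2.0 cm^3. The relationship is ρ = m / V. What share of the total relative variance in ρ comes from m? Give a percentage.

(δρ/ρ)² = (1·δm/m)² + (-1·δV/V)²
  m term: (1×0.0862)² = 0.00743
  V term: (-1×0.0494)² = 0.00244
Total = 0.00987. Share from m = 0.00743/0.00987 = 0.753.

75.3%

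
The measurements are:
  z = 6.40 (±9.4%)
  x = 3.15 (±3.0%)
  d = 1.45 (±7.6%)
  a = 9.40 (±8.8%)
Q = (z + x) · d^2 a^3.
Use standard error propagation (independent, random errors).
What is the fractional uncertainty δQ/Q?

Let u = z + x = 9.55. δu = √(δz² + δx²) = √(0.362 + 0.00893) = 0.609, so δu/u = 0.0638.
Q is then a monomial in u, d, a:
δQ/Q = √((δu/u)² + (2·δd/d)² + (3·δa/a)²) = √(0.00407 + 0.0231 + 0.0697) = 0.311

0.311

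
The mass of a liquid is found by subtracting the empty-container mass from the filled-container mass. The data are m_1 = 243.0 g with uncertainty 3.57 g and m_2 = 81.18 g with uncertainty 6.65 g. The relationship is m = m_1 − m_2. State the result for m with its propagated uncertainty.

Sums and differences: (δm)² = Σ (cᵢ δxᵢ)².
  (δm_1)² = 12.7;  (δm_2)² = 44.2
δm = √(57.0) = 7.55 g
m = 161.8 g.

161.8 ± 7.55 g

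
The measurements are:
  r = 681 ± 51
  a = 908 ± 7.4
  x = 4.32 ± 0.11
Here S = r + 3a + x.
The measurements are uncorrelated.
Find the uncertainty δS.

For a sum/difference, combine absolute errors in quadrature:
  (δr)² = 2600;  (3·δa)² = 493;  (δx)² = 0.0121
δS = √(3090) = 55.6

55.6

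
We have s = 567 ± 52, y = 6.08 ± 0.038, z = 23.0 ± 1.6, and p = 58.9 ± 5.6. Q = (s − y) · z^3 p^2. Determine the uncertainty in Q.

Let u = s − y = 561. δu = √(δs² + δy²) = √(2700 + 0.00144) = 52.0, so δu/u = 0.0927.
Q is then a monomial in u, z, p:
δQ/Q = √((δu/u)² + (3·δz/z)² + (2·δp/p)²) = √(0.00859 + 0.0436 + 0.0362) = 0.297
Q = 2.37e+10, so δQ = 0.297 × 2.37e+10 = 7.04e+09.

7.04e+09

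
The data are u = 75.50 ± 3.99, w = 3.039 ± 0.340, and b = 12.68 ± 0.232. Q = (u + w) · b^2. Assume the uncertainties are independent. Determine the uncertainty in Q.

793

Let h = u + w = 78.54. δh = √(δu² + δw²) = √(15.9 + 0.116) = 4.00, so δh/h = 0.0510.
Q is then a monomial in h, b:
δQ/Q = √((δh/h)² + (2·δb/b)²) = √(0.00260 + 0.00134) = 0.0628
Q = 12630, so δQ = 0.0628 × 12630 = 793.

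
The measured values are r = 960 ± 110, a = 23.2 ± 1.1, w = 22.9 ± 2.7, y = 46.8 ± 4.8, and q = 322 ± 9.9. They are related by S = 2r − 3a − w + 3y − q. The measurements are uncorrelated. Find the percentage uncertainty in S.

Sums and differences: (δS)² = Σ (cᵢ δxᵢ)².
  (2·δr)² = 48400;  (3·δa)² = 10.9;  (δw)² = 7.29;  (3·δy)² = 207;  (δq)² = 98.0
δS = √(48700) = 221
S = 1650, so δS/S = 221/1650 = 0.134.

13.4%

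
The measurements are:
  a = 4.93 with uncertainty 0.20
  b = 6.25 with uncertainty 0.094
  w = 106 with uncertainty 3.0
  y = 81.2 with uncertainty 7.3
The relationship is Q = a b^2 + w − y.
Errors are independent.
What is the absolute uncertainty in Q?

12.5

Let p = a·b^2 = 193. δp/p = √((1·δa/a)² + (2·δb/b)²) = √(0.00165 + 0.000905) = 0.0505, so δp = 9.73.
Q = p + w − y: δQ = √(δp² + δw² + δy²) = √(94.6 + 9.00 + 53.3) = 12.5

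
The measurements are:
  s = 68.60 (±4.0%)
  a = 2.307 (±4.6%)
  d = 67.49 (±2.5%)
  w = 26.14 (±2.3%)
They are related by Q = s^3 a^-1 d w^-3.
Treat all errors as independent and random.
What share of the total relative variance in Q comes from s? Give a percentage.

65.7%

(δQ/Q)² = (3·δs/s)² + (-1·δa/a)² + (1·δd/d)² + (-3·δw/w)²
  s term: (3×0.0400)² = 0.0144
  a term: (-1×0.0460)² = 0.00212
  d term: (1×0.0250)² = 0.000625
  w term: (-3×0.0230)² = 0.00476
Total = 0.0219. Share from s = 0.0144/0.0219 = 0.657.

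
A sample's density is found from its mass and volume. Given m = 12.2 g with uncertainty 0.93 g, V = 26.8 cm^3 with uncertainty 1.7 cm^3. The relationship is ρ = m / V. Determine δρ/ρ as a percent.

Since ρ is a product/quotient, work with relative uncertainties:
  (1·δm/m)² = (1×0.0762)² = 0.00581;  (-1·δV/V)² = (-1×0.0634)² = 0.00402
δρ/ρ = √(0.00983) = 0.0992

9.92%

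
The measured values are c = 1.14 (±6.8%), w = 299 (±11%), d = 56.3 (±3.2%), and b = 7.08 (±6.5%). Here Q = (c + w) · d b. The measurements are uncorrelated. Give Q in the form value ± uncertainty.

Let u = c + w = 300. δu = √(δc² + δw²) = √(0.00601 + 1080) = 32.9, so δu/u = 0.110.
Q is then a monomial in u, d, b:
δQ/Q = √((δu/u)² + (1·δd/d)² + (1·δb/b)²) = √(0.0120 + 0.00102 + 0.00423) = 0.131
Q = 1.2e+05, so δQ = 0.131 × 1.2e+05 = 15700.

(1.20 ± 0.157) × 10^5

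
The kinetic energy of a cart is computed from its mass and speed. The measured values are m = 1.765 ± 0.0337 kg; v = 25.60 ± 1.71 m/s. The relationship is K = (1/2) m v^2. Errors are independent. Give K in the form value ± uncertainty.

578.4 ± 78.0 J

K is a product of powers, so relative uncertainties combine in quadrature:
  (1·δm/m)² = (1×0.0191)² = 0.000365;  (2·δv/v)² = (2×0.0668)² = 0.0178
δK/K = √(0.0182) = 0.135
K = 578.4 J, so δK = 0.135 × 578.4 = 78.0 J.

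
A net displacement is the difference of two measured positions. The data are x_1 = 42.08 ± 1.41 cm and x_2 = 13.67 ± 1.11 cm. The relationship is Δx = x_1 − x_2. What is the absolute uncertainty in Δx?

1.79 cm

Δx is a linear combination, so absolute uncertainties add in quadrature:
  (δx_1)² = 1.99;  (δx_2)² = 1.23
δΔx = √(3.22) = 1.79 cm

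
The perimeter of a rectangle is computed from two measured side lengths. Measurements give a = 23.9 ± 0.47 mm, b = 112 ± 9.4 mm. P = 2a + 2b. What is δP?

18.8 mm

Sums and differences: (δP)² = Σ (cᵢ δxᵢ)².
  (2·δa)² = 0.884;  (2·δb)² = 353
δP = √(354) = 18.8 mm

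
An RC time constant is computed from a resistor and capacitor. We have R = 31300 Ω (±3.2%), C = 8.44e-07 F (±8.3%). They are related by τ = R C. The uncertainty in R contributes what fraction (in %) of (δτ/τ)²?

12.9%

(δτ/τ)² = (1·δR/R)² + (1·δC/C)²
  R term: (1×0.0320)² = 0.00102
  C term: (1×0.0830)² = 0.00689
Total = 0.00791. Share from R = 0.00102/0.00791 = 0.129.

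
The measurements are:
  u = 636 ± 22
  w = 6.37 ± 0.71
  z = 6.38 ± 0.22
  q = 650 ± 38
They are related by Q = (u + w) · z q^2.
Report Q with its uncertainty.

Let h = u + w = 642. δh = √(δu² + δw²) = √(484 + 0.504) = 22.0, so δh/h = 0.0343.
Q is then a monomial in h, z, q:
δQ/Q = √((δh/h)² + (1·δz/z)² + (2·δq/q)²) = √(0.00117 + 0.00119 + 0.0137) = 0.127
Q = 1.73e+09, so δQ = 0.127 × 1.73e+09 = 2.19e+08.

(1.73 ± 0.219) × 10^9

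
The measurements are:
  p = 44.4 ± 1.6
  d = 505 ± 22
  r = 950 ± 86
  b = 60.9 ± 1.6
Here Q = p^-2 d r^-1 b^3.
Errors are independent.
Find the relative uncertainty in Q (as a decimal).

For a monomial Q ∝ p^-2, d, r^-1, b^3, fractional errors add in quadrature:
  (-2·δp/p)² = (-2×0.0360)² = 0.00519;  (1·δd/d)² = (1×0.0436)² = 0.00190;  (-1·δr/r)² = (-1×0.0905)² = 0.00820;  (3·δb/b)² = (3×0.0263)² = 0.00621
δQ/Q = √(0.0215) = 0.147

0.147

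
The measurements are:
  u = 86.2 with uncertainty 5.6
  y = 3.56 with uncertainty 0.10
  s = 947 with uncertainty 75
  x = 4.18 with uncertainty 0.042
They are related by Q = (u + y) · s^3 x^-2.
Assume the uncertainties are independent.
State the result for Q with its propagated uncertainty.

Let w = u + y = 89.8. δw = √(δu² + δy²) = √(31.4 + 0.0100) = 5.60, so δw/w = 0.0624.
Q is then a monomial in w, s, x:
δQ/Q = √((δw/w)² + (3·δs/s)² + (-2·δx/x)²) = √(0.00389 + 0.0565 + 0.000404) = 0.246
Q = 4.36e+09, so δQ = 0.246 × 4.36e+09 = 1.08e+09.

(4.36 ± 1.08) × 10^9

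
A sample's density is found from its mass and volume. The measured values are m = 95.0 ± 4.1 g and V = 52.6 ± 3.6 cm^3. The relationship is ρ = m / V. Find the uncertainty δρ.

Each factor contributes (exponent × relative error)² to (δρ/ρ)²:
  (1·δm/m)² = (1×0.0432)² = 0.00186;  (-1·δV/V)² = (-1×0.0684)² = 0.00468
δρ/ρ = √(0.00655) = 0.0809
ρ = 1.81 g/cm^3, so δρ = 0.0809 × 1.81 = 0.146 g/cm^3.

0.146 g/cm^3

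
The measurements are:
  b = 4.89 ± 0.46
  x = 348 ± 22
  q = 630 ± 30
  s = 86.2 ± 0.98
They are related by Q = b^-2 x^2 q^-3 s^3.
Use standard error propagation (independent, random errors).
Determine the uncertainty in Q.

3.50

For a monomial Q ∝ b^-2, x^2, q^-3, s^3, fractional errors add in quadrature:
  (-2·δb/b)² = (-2×0.0941)² = 0.0354;  (2·δx/x)² = (2×0.0632)² = 0.0160;  (-3·δq/q)² = (-3×0.0476)² = 0.0204;  (3·δs/s)² = (3×0.0114)² = 0.00116
δQ/Q = √(0.0730) = 0.270
Q = 13.0, so δQ = 0.270 × 13.0 = 3.50.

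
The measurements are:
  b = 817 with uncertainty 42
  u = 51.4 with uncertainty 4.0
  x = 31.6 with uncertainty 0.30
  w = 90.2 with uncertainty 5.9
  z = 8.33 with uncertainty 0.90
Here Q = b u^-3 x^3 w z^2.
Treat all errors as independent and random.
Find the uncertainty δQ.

Each factor contributes (exponent × relative error)² to (δQ/Q)²:
  (1·δb/b)² = (1×0.0514)² = 0.00264;  (-3·δu/u)² = (-3×0.0778)² = 0.0545;  (3·δx/x)² = (3×0.00949)² = 0.000811;  (1·δw/w)² = (1×0.0654)² = 0.00428;  (2·δz/z)² = (2×0.108)² = 0.0467
δQ/Q = √(0.109) = 0.330
Q = 1.19e+06, so δQ = 0.330 × 1.19e+06 = 3.92e+05.

3.92e+05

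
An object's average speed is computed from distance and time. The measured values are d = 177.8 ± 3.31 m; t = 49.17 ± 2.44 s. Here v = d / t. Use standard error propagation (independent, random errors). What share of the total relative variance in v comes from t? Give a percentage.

(δv/v)² = (1·δd/d)² + (-1·δt/t)²
  d term: (1×0.0186)² = 0.000347
  t term: (-1×0.0496)² = 0.00246
Total = 0.00281. Share from t = 0.00246/0.00281 = 0.877.

87.7%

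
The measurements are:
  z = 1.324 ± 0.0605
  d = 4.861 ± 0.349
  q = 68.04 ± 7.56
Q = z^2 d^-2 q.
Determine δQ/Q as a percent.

20.3%

Products/powers → add relative errors in quadrature, weighted by exponent:
  (2·δz/z)² = (2×0.0457)² = 0.00835;  (-2·δd/d)² = (-2×0.0718)² = 0.0206;  (1·δq/q)² = (1×0.111)² = 0.0123
δQ/Q = √(0.0413) = 0.203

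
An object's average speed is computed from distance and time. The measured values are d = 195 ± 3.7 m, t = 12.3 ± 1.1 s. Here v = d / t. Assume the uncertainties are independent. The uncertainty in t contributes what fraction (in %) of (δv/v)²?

(δv/v)² = (1·δd/d)² + (-1·δt/t)²
  d term: (1×0.0190)² = 0.000360
  t term: (-1×0.0894)² = 0.00800
Total = 0.00836. Share from t = 0.00800/0.00836 = 0.957.

95.7%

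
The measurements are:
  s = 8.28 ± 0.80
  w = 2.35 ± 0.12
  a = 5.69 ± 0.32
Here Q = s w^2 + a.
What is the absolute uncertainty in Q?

Let p = s·w^2 = 45.7. δp/p = √((1·δs/s)² + (2·δw/w)²) = √(0.00934 + 0.0104) = 0.141, so δp = 6.43.
Q = p + a: δQ = √(δp² + δa²) = √(41.3 + 0.102) = 6.44

6.44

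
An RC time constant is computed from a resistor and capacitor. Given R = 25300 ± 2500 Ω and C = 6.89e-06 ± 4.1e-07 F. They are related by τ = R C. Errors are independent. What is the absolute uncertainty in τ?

For a monomial τ ∝ R, C, fractional errors add in quadrature:
  (1·δR/R)² = (1×0.0988)² = 0.00976;  (1·δC/C)² = (1×0.0595)² = 0.00354
δτ/τ = √(0.0133) = 0.115
τ = 0.174 s, so δτ = 0.115 × 0.174 = 0.0201 s.

0.0201 s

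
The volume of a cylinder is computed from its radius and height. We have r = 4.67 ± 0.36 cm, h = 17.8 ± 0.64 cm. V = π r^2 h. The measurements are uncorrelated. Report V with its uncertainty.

For a monomial V ∝ r^2, h, fractional errors add in quadrature:
  (2·δr/r)² = (2×0.0771)² = 0.0238;  (1·δh/h)² = (1×0.0360)² = 0.00129
δV/V = √(0.0251) = 0.158
V = 1220 cm^3, so δV = 0.158 × 1220 = 193 cm^3.

1220 ± 193 cm^3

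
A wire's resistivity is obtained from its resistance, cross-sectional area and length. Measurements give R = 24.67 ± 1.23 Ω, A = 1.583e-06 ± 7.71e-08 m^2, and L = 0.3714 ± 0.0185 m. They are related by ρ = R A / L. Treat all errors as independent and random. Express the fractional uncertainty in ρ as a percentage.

8.57%

Each factor contributes (exponent × relative error)² to (δρ/ρ)²:
  (1·δR/R)² = (1×0.0499)² = 0.00249;  (1·δA/A)² = (1×0.0487)² = 0.00237;  (-1·δL/L)² = (-1×0.0498)² = 0.00248
δρ/ρ = √(0.00734) = 0.0857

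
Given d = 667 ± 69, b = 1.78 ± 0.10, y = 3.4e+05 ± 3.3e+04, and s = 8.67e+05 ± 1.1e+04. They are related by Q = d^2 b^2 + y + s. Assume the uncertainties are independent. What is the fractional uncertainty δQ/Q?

Let p = d^2·b^2 = 1.41e+06. δp/p = √((2·δd/d)² + (2·δb/b)²) = √(0.0428 + 0.0126) = 0.235, so δp = 3.32e+05.
Q = p + y + s: δQ = √(δp² + δy² + δs²) = √(1.1e+11 + 1.09e+09 + 1.21e+08) = 3.34e+05
Q = 2.62e+06, so δQ/Q = 3.34e+05/2.62e+06 = 0.128.

0.128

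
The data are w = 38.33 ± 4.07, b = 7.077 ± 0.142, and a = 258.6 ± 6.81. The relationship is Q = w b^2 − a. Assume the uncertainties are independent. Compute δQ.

218

Let p = w·b^2 = 1920. δp/p = √((1·δw/w)² + (2·δb/b)²) = √(0.0113 + 0.00161) = 0.114, so δp = 218.
Q = p − a: δQ = √(δp² + δa²) = √(47500 + 46.4) = 218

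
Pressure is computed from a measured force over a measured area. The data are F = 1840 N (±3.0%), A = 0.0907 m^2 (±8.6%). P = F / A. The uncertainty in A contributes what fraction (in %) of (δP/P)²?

89.2%

(δP/P)² = (1·δF/F)² + (-1·δA/A)²
  F term: (1×0.0300)² = 0.000900
  A term: (-1×0.0860)² = 0.00740
Total = 0.00830. Share from A = 0.00740/0.00830 = 0.892.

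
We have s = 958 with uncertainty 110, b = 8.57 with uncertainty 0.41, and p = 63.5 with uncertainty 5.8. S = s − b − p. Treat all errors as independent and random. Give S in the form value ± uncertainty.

Each term contributes (cᵢ δxᵢ)² to (δS)²:
  (δs)² = 12100;  (δb)² = 0.168;  (δp)² = 33.6
δS = √(12100) = 110
S = 886.

886 ± 110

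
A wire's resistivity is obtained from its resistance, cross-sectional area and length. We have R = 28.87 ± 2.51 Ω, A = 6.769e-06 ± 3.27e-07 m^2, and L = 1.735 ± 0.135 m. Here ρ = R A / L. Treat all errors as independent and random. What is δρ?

1.42e-05 Ω·m

Each factor contributes (exponent × relative error)² to (δρ/ρ)²:
  (1·δR/R)² = (1×0.0869)² = 0.00756;  (1·δA/A)² = (1×0.0483)² = 0.00233;  (-1·δL/L)² = (-1×0.0778)² = 0.00605
δρ/ρ = √(0.0159) = 0.126
ρ = 0.0001126 Ω·m, so δρ = 0.126 × 0.0001126 = 1.42e-05 Ω·m.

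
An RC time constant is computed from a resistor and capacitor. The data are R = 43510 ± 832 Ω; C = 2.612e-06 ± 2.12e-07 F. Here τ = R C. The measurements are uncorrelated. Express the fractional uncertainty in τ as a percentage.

8.34%

Products/powers → add relative errors in quadrature, weighted by exponent:
  (1·δR/R)² = (1×0.0191)² = 0.000366;  (1·δC/C)² = (1×0.0812)² = 0.00659
δτ/τ = √(0.00695) = 0.0834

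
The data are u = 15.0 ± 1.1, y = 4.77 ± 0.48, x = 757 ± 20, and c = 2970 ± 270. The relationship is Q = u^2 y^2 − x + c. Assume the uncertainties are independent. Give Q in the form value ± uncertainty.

7330 ± 1300

Let p = u^2·y^2 = 5120. δp/p = √((2·δu/u)² + (2·δy/y)²) = √(0.0215 + 0.0405) = 0.249, so δp = 1270.
Q = p − x + c: δQ = √(δp² + δx² + δc²) = √(1.63e+06 + 400 + 72900) = 1300
Q = 7330.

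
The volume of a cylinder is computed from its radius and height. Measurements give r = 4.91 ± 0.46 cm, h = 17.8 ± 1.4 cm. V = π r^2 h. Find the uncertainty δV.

274 cm^3

Each factor contributes (exponent × relative error)² to (δV/V)²:
  (2·δr/r)² = (2×0.0937)² = 0.0351;  (1·δh/h)² = (1×0.0787)² = 0.00619
δV/V = √(0.0413) = 0.203
V = 1350 cm^3, so δV = 0.203 × 1350 = 274 cm^3.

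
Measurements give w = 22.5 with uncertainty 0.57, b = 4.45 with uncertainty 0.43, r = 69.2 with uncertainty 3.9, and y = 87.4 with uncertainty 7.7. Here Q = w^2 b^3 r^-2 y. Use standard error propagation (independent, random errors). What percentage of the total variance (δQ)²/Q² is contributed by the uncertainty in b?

(δQ/Q)² = (2·δw/w)² + (3·δb/b)² + (-2·δr/r)² + (1·δy/y)²
  w term: (2×0.0253)² = 0.00257
  b term: (3×0.0966)² = 0.0840
  r term: (-2×0.0564)² = 0.0127
  y term: (1×0.0881)² = 0.00776
Total = 0.107. Share from b = 0.0840/0.107 = 0.785.

78.5%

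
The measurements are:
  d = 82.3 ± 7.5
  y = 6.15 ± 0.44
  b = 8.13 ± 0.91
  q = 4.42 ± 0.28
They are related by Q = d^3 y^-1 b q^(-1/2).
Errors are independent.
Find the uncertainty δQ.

1.07e+05

Relative error in a monomial: (δQ/Q)² = Σ (nᵢ · δxᵢ/xᵢ)².
  (3·δd/d)² = (3×0.0911)² = 0.0747;  (-1·δy/y)² = (-1×0.0715)² = 0.00512;  (1·δb/b)² = (1×0.112)² = 0.0125;  (−½·δq/q)² = (-0.5×0.0633)² = 0.00100
δQ/Q = √(0.0934) = 0.306
Q = 3.51e+05, so δQ = 0.306 × 3.51e+05 = 1.07e+05.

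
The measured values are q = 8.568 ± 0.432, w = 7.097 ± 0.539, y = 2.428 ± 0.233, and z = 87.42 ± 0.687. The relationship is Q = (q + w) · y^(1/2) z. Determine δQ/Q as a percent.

Let u = q + w = 15.66. δu = √(δq² + δw²) = √(0.187 + 0.291) = 0.691, so δu/u = 0.0441.
Q is then a monomial in u, y, z:
δQ/Q = √((δu/u)² + (½·δy/y)² + (1·δz/z)²) = √(0.00194 + 0.00230 + 6.18e-05) = 0.0656

6.56%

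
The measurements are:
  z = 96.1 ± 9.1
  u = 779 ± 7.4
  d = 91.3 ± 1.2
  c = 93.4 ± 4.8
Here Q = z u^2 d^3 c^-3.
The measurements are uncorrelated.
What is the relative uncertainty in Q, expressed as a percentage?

Relative error in a monomial: (δQ/Q)² = Σ (nᵢ · δxᵢ/xᵢ)².
  (1·δz/z)² = (1×0.0947)² = 0.00897;  (2·δu/u)² = (2×0.00950)² = 0.000361;  (3·δd/d)² = (3×0.0131)² = 0.00155;  (-3·δc/c)² = (-3×0.0514)² = 0.0238
δQ/Q = √(0.0347) = 0.186

18.6%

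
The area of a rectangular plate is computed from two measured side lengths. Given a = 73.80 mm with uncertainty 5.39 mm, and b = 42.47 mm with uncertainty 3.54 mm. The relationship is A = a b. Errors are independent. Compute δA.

347 mm^2

Relative error in a monomial: (δA/A)² = Σ (nᵢ · δxᵢ/xᵢ)².
  (1·δa/a)² = (1×0.0730)² = 0.00533;  (1·δb/b)² = (1×0.0834)² = 0.00695
δA/A = √(0.0123) = 0.111
A = 3134 mm^2, so δA = 0.111 × 3134 = 347 mm^2.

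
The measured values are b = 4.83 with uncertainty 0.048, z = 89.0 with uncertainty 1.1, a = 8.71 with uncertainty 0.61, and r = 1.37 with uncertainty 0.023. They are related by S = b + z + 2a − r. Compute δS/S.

0.0150

Absolute uncertainties add in quadrature for a linear combination:
  (δb)² = 0.00230;  (δz)² = 1.21;  (2·δa)² = 1.49;  (δr)² = 0.000529
δS = √(2.70) = 1.64
S = 110, so δS/S = 1.64/110 = 0.0150.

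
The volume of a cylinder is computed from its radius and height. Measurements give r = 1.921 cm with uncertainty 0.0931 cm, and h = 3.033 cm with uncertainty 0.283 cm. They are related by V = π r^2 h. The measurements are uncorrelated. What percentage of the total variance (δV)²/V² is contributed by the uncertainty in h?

(δV/V)² = (2·δr/r)² + (1·δh/h)²
  r term: (2×0.0485)² = 0.00940
  h term: (1×0.0933)² = 0.00871
Total = 0.0181. Share from h = 0.00871/0.0181 = 0.481.

48.1%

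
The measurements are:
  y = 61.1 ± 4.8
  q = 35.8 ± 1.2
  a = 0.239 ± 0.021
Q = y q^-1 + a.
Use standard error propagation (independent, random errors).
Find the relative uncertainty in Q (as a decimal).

Let p = y·q^-1 = 1.71. δp/p = √((1·δy/y)² + (-1·δq/q)²) = √(0.00617 + 0.00112) = 0.0854, so δp = 0.146.
Q = p + a: δQ = √(δp² + δa²) = √(0.0212 + 0.000441) = 0.147
Q = 1.95, so δQ/Q = 0.147/1.95 = 0.0757.

0.0757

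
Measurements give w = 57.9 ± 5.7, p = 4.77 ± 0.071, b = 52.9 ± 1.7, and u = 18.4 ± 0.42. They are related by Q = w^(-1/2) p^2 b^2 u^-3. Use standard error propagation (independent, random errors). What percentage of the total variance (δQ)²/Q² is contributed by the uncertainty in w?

20.0%

(δQ/Q)² = (−½·δw/w)² + (2·δp/p)² + (2·δb/b)² + (-3·δu/u)²
  w term: (-0.5×0.0984)² = 0.00242
  p term: (2×0.0149)² = 0.000886
  b term: (2×0.0321)² = 0.00413
  u term: (-3×0.0228)² = 0.00469
Total = 0.0121. Share from w = 0.00242/0.0121 = 0.200.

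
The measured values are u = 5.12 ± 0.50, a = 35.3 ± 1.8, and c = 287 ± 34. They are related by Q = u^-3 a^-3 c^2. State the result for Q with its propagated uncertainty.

0.0140 ± 0.00567

For a monomial Q ∝ u^-3, a^-3, c^2, fractional errors add in quadrature:
  (-3·δu/u)² = (-3×0.0977)² = 0.0858;  (-3·δa/a)² = (-3×0.0510)² = 0.0234;  (2·δc/c)² = (2×0.118)² = 0.0561
δQ/Q = √(0.165) = 0.407
Q = 0.0140, so δQ = 0.407 × 0.0140 = 0.00567.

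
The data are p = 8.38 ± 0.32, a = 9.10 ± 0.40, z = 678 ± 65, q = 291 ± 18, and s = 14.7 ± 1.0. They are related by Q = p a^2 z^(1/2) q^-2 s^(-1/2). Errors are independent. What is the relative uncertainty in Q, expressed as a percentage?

Q is a product of powers, so relative uncertainties combine in quadrature:
  (1·δp/p)² = (1×0.0382)² = 0.00146;  (2·δa/a)² = (2×0.0440)² = 0.00773;  (½·δz/z)² = (0.5×0.0959)² = 0.00230;  (-2·δq/q)² = (-2×0.0619)² = 0.0153;  (−½·δs/s)² = (-0.5×0.0680)² = 0.00116
δQ/Q = √(0.0279) = 0.167

16.7%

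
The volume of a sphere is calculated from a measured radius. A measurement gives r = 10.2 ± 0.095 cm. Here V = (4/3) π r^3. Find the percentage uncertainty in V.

V ∝ r^3, so δV/V = |3| · δr/r = 3 × 0.00931 = 0.0279.

2.79%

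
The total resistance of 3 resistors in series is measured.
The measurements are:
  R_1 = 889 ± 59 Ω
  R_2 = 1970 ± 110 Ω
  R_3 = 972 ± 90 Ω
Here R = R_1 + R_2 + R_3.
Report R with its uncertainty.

3830 ± 154 Ω

Absolute uncertainties add in quadrature for a linear combination:
  (δR_1)² = 3480;  (δR_2)² = 12100;  (δR_3)² = 8100
δR = √(23700) = 154 Ω
R = 3830 Ω.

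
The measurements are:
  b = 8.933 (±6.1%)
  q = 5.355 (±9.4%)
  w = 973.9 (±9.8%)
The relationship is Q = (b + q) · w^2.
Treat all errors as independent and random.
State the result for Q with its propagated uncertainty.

Let u = b + q = 14.29. δu = √(δb² + δq²) = √(0.297 + 0.253) = 0.742, so δu/u = 0.0519.
Q is then a monomial in u, w:
δQ/Q = √((δu/u)² + (2·δw/w)²) = √(0.00270 + 0.0384) = 0.203
Q = 1.355e+07, so δQ = 0.203 × 1.355e+07 = 2.75e+06.

(1.355 ± 0.275) × 10^7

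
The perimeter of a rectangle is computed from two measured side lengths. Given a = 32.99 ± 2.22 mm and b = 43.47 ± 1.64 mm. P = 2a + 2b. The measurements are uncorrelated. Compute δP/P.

0.0361

For a sum/difference, combine absolute errors in quadrature:
  (2·δa)² = 19.7;  (2·δb)² = 10.8
δP = √(30.5) = 5.52 mm
P = 152.9 mm, so δP/P = 5.52/152.9 = 0.0361.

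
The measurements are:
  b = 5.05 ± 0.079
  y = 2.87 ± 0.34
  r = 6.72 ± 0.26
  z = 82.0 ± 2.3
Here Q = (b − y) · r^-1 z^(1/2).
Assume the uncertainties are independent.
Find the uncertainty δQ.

Let u = b − y = 2.18. δu = √(δb² + δy²) = √(0.00624 + 0.116) = 0.349, so δu/u = 0.160.
Q is then a monomial in u, r, z:
δQ/Q = √((δu/u)² + (-1·δr/r)² + (½·δz/z)²) = √(0.0256 + 0.00150 + 0.000197) = 0.165
Q = 2.94, so δQ = 0.165 × 2.94 = 0.486.

0.486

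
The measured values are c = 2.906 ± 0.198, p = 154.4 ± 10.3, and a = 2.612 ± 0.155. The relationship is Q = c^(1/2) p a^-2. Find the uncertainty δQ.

For a monomial Q ∝ c^(1/2), p, a^-2, fractional errors add in quadrature:
  (½·δc/c)² = (0.5×0.0681)² = 0.00116;  (1·δp/p)² = (1×0.0667)² = 0.00445;  (-2·δa/a)² = (-2×0.0593)² = 0.0141
δQ/Q = √(0.0197) = 0.140
Q = 38.58, so δQ = 0.140 × 38.58 = 5.41.

5.41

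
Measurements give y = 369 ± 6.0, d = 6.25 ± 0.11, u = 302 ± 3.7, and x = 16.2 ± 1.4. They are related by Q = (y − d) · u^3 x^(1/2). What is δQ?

2.38e+09

Let w = y − d = 363. δw = √(δy² + δd²) = √(36.0 + 0.0121) = 6.00, so δw/w = 0.0165.
Q is then a monomial in w, u, x:
δQ/Q = √((δw/w)² + (3·δu/u)² + (½·δx/x)²) = √(0.000274 + 0.00135 + 0.00187) = 0.0591
Q = 4.02e+10, so δQ = 0.0591 × 4.02e+10 = 2.38e+09.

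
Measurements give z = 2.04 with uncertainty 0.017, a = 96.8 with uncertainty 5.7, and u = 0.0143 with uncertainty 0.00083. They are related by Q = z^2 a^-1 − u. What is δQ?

0.00276

Let p = z^2·a^-1 = 0.0430. δp/p = √((2·δz/z)² + (-1·δa/a)²) = √(0.000278 + 0.00347) = 0.0612, so δp = 0.00263.
Q = p − u: δQ = √(δp² + δu²) = √(6.92e-06 + 6.89e-07) = 0.00276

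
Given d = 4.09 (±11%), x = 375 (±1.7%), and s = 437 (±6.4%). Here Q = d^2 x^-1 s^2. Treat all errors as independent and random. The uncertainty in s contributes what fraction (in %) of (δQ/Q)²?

25.2%

(δQ/Q)² = (2·δd/d)² + (-1·δx/x)² + (2·δs/s)²
  d term: (2×0.110)² = 0.0484
  x term: (-1×0.0170)² = 0.000289
  s term: (2×0.0640)² = 0.0164
Total = 0.0651. Share from s = 0.0164/0.0651 = 0.252.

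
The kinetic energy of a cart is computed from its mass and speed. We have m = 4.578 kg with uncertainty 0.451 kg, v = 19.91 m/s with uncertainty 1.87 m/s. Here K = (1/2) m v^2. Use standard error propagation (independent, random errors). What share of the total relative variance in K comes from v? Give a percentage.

78.4%

(δK/K)² = (1·δm/m)² + (2·δv/v)²
  m term: (1×0.0985)² = 0.00971
  v term: (2×0.0939)² = 0.0353
Total = 0.0450. Share from v = 0.0353/0.0450 = 0.784.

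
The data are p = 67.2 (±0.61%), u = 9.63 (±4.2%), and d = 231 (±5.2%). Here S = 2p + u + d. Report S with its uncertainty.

375 ± 12.0

Sums and differences: (δS)² = Σ (cᵢ δxᵢ)².
  (2·δp)² = 0.672;  (δu)² = 0.164;  (δd)² = 144
δS = √(145) = 12.0
S = 375.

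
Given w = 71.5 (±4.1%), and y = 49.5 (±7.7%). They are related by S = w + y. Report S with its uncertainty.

121 ± 4.81

S is a linear combination, so absolute uncertainties add in quadrature:
  (δw)² = 8.59;  (δy)² = 14.5
δS = √(23.1) = 4.81
S = 121.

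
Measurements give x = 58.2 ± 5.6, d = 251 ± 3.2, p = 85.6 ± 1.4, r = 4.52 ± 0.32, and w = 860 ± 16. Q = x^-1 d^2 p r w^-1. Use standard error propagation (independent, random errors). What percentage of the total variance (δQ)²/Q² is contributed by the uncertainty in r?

32.3%

(δQ/Q)² = (-1·δx/x)² + (2·δd/d)² + (1·δp/p)² + (1·δr/r)² + (-1·δw/w)²
  x term: (-1×0.0962)² = 0.00926
  d term: (2×0.0127)² = 0.000650
  p term: (1×0.0164)² = 0.000267
  r term: (1×0.0708)² = 0.00501
  w term: (-1×0.0186)² = 0.000346
Total = 0.0155. Share from r = 0.00501/0.0155 = 0.323.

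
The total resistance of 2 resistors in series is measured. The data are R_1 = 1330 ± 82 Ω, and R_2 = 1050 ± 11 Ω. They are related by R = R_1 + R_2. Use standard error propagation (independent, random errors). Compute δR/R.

0.0348

For a sum/difference, combine absolute errors in quadrature:
  (δR_1)² = 6720;  (δR_2)² = 121
δR = √(6840) = 82.7 Ω
R = 2380 Ω, so δR/R = 82.7/2380 = 0.0348.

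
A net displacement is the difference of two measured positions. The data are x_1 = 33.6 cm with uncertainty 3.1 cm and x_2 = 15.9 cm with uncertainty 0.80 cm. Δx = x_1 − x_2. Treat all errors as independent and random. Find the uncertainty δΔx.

3.20 cm

Δx is a linear combination, so absolute uncertainties add in quadrature:
  (δx_1)² = 9.61;  (δx_2)² = 0.640
δΔx = √(10.3) = 3.20 cm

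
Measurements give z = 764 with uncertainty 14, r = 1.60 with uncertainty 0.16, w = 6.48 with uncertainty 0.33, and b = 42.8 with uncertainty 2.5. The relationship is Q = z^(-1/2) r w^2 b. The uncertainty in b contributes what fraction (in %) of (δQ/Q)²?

(δQ/Q)² = (−½·δz/z)² + (1·δr/r)² + (2·δw/w)² + (1·δb/b)²
  z term: (-0.5×0.0183)² = 8.39e-05
  r term: (1×0.100)² = 0.0100
  w term: (2×0.0509)² = 0.0104
  b term: (1×0.0584)² = 0.00341
Total = 0.0239. Share from b = 0.00341/0.0239 = 0.143.

14.3%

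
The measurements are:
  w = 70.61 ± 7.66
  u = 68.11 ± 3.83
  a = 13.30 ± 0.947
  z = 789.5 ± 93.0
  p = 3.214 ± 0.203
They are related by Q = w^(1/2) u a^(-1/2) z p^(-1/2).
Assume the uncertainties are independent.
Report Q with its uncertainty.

69110 ± 10300

For a monomial Q ∝ w^(1/2), u, a^(-1/2), z, p^(-1/2), fractional errors add in quadrature:
  (½·δw/w)² = (0.5×0.108)² = 0.00294;  (1·δu/u)² = (1×0.0562)² = 0.00316;  (−½·δa/a)² = (-0.5×0.0712)² = 0.00127;  (1·δz/z)² = (1×0.118)² = 0.0139;  (−½·δp/p)² = (-0.5×0.0632)² = 0.000997
δQ/Q = √(0.0222) = 0.149
Q = 69110, so δQ = 0.149 × 69110 = 10300.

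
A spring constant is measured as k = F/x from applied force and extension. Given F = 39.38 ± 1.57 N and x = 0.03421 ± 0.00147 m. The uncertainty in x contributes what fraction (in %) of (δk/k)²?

(δk/k)² = (1·δF/F)² + (-1·δx/x)²
  F term: (1×0.0399)² = 0.00159
  x term: (-1×0.0430)² = 0.00185
Total = 0.00344. Share from x = 0.00185/0.00344 = 0.537.

53.7%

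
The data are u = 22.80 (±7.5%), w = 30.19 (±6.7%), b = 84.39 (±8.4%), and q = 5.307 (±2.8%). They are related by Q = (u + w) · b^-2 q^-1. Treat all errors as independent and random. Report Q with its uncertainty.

Let h = u + w = 52.99. δh = √(δu² + δw²) = √(2.92 + 4.09) = 2.65, so δh/h = 0.0500.
Q is then a monomial in h, b, q:
δQ/Q = √((δh/h)² + (-2·δb/b)² + (-1·δq/q)²) = √(0.00250 + 0.0282 + 0.000784) = 0.178
Q = 0.001402, so δQ = 0.178 × 0.001402 = 0.000249.

0.001402 ± 0.000249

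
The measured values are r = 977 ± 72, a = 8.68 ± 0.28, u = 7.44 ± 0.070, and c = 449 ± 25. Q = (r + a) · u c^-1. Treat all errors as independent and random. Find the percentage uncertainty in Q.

Let w = r + a = 986. δw = √(δr² + δa²) = √(5180 + 0.0784) = 72.0, so δw/w = 0.0730.
Q is then a monomial in w, u, c:
δQ/Q = √((δw/w)² + (1·δu/u)² + (-1·δc/c)²) = √(0.00534 + 8.85e-05 + 0.00310) = 0.0923

9.23%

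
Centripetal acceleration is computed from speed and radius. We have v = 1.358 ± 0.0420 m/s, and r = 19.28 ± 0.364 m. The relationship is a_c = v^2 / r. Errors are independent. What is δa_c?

0.00619 m/s^2

a_c is a product of powers, so relative uncertainties combine in quadrature:
  (2·δv/v)² = (2×0.0309)² = 0.00383;  (-1·δr/r)² = (-1×0.0189)² = 0.000356
δa_c/a_c = √(0.00418) = 0.0647
a_c = 0.09565 m/s^2, so δa_c = 0.0647 × 0.09565 = 0.00619 m/s^2.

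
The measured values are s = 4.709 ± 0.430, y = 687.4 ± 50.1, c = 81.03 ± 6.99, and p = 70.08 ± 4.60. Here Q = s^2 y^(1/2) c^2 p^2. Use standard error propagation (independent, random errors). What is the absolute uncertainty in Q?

5.36e+09

Relative error in a monomial: (δQ/Q)² = Σ (nᵢ · δxᵢ/xᵢ)².
  (2·δs/s)² = (2×0.0913)² = 0.0334;  (½·δy/y)² = (0.5×0.0729)² = 0.00133;  (2·δc/c)² = (2×0.0863)² = 0.0298;  (2·δp/p)² = (2×0.0656)² = 0.0172
δQ/Q = √(0.0817) = 0.286
Q = 1.875e+10, so δQ = 0.286 × 1.875e+10 = 5.36e+09.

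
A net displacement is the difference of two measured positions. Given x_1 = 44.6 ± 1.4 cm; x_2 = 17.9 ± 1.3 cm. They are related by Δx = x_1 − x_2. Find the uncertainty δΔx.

Δx is a linear combination, so absolute uncertainties add in quadrature:
  (δx_1)² = 1.96;  (δx_2)² = 1.69
δΔx = √(3.65) = 1.91 cm

1.91 cm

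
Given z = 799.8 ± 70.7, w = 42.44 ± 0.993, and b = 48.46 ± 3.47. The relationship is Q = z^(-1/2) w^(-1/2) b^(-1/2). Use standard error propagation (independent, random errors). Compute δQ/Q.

Products/powers → add relative errors in quadrature, weighted by exponent:
  (−½·δz/z)² = (-0.5×0.0884)² = 0.00195;  (−½·δw/w)² = (-0.5×0.0234)² = 0.000137;  (−½·δb/b)² = (-0.5×0.0716)² = 0.00128
δQ/Q = √(0.00337) = 0.0581

0.0581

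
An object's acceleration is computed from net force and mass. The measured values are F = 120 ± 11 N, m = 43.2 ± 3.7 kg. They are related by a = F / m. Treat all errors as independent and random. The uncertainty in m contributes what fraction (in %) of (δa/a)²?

46.6%

(δa/a)² = (1·δF/F)² + (-1·δm/m)²
  F term: (1×0.0917)² = 0.00840
  m term: (-1×0.0856)² = 0.00734
Total = 0.0157. Share from m = 0.00734/0.0157 = 0.466.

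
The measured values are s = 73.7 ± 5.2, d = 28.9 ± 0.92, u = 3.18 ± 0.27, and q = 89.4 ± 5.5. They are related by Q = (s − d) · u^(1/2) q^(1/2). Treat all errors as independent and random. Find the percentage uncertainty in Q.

Let w = s − d = 44.8. δw = √(δs² + δd²) = √(27.0 + 0.846) = 5.28, so δw/w = 0.118.
Q is then a monomial in w, u, q:
δQ/Q = √((δw/w)² + (½·δu/u)² + (½·δq/q)²) = √(0.0139 + 0.00180 + 0.000946) = 0.129

12.9%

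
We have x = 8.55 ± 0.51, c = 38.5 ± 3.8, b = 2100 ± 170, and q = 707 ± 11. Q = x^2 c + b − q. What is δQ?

Let p = x^2·c = 2810. δp/p = √((2·δx/x)² + (1·δc/c)²) = √(0.0142 + 0.00974) = 0.155, so δp = 436.
Q = p + b − q: δQ = √(δp² + δb² + δq²) = √(1.9e+05 + 28900 + 121) = 468

468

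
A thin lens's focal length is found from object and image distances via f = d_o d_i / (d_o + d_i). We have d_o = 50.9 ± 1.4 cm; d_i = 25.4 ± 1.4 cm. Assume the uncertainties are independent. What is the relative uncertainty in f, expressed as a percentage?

3.79%

∂f/∂d_o = (d_i/(d_o+d_i))² = 0.111;  ∂f/∂d_i = (d_o/(d_o+d_i))² = 0.445
δf = √((∂f/∂d_o · δd_o)² + (∂f/∂d_i · δd_i)²) = √(0.0241 + 0.388) = 0.642 cm
f = 16.9 cm, so δf/f = 0.642/16.9 = 0.0379.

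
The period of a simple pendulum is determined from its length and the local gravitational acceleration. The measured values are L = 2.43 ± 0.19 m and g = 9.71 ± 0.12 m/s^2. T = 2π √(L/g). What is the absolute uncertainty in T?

0.124 s

Each factor contributes (exponent × relative error)² to (δT/T)²:
  (½·δL/L)² = (0.5×0.0782)² = 0.00153;  (−½·δg/g)² = (-0.5×0.0124)² = 3.82e-05
δT/T = √(0.00157) = 0.0396
T = 3.14 s, so δT = 0.0396 × 3.14 = 0.124 s.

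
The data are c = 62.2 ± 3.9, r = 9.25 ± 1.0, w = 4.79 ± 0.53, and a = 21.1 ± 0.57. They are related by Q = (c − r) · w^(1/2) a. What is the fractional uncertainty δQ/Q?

Let u = c − r = 53.0. δu = √(δc² + δr²) = √(15.2 + 1.00) = 4.03, so δu/u = 0.0760.
Q is then a monomial in u, w, a:
δQ/Q = √((δu/u)² + (½·δw/w)² + (1·δa/a)²) = √(0.00578 + 0.00306 + 0.000730) = 0.0978

0.0978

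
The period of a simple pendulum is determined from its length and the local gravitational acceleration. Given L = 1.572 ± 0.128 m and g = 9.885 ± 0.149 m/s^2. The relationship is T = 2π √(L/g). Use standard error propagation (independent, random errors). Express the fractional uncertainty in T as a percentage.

4.14%

Relative error in a monomial: (δT/T)² = Σ (nᵢ · δxᵢ/xᵢ)².
  (½·δL/L)² = (0.5×0.0814)² = 0.00166;  (−½·δg/g)² = (-0.5×0.0151)² = 5.68e-05
δT/T = √(0.00171) = 0.0414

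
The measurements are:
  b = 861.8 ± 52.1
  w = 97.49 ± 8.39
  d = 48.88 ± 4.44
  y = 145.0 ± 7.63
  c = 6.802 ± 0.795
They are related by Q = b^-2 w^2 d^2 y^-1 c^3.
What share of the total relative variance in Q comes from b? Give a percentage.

7.20%

(δQ/Q)² = (-2·δb/b)² + (2·δw/w)² + (2·δd/d)² + (-1·δy/y)² + (3·δc/c)²
  b term: (-2×0.0605)² = 0.0146
  w term: (2×0.0861)² = 0.0296
  d term: (2×0.0908)² = 0.0330
  y term: (-1×0.0526)² = 0.00277
  c term: (3×0.117)² = 0.123
Total = 0.203. Share from b = 0.0146/0.203 = 0.0720.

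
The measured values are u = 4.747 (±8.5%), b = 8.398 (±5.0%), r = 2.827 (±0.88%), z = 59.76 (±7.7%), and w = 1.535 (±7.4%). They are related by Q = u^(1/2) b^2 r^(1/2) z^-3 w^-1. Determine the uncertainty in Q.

0.000210

Relative error in a monomial: (δQ/Q)² = Σ (nᵢ · δxᵢ/xᵢ)².
  (½·δu/u)² = (0.5×0.0850)² = 0.00181;  (2·δb/b)² = (2×0.0500)² = 0.0100;  (½·δr/r)² = (0.5×0.00880)² = 1.94e-05;  (-3·δz/z)² = (-3×0.0770)² = 0.0534;  (-1·δw/w)² = (-1×0.0740)² = 0.00548
δQ/Q = √(0.0707) = 0.266
Q = 0.0007886, so δQ = 0.266 × 0.0007886 = 0.000210.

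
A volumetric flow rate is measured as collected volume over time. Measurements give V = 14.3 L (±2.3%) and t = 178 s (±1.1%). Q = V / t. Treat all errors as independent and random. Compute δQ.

For a monomial Q ∝ V, t^-1, fractional errors add in quadrature:
  (1·δV/V)² = (1×0.0230)² = 0.000529;  (-1·δt/t)² = (-1×0.0110)² = 0.000121
δQ/Q = √(0.000650) = 0.0255
Q = 0.0803 L/s, so δQ = 0.0255 × 0.0803 = 0.00205 L/s.

0.00205 L/s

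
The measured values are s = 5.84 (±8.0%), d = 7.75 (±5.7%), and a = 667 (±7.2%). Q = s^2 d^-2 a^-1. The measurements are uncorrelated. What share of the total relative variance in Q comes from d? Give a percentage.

29.7%

(δQ/Q)² = (2·δs/s)² + (-2·δd/d)² + (-1·δa/a)²
  s term: (2×0.0800)² = 0.0256
  d term: (-2×0.0570)² = 0.0130
  a term: (-1×0.0720)² = 0.00518
Total = 0.0438. Share from d = 0.0130/0.0438 = 0.297.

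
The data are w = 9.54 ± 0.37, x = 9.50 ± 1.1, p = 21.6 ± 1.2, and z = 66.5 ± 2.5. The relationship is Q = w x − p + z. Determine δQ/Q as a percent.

8.42%

Let h = w·x = 90.6. δh/h = √((1·δw/w)² + (1·δx/x)²) = √(0.00150 + 0.0134) = 0.122, so δh = 11.1.
Q = h − p + z: δQ = √(δh² + δp² + δz²) = √(122 + 1.44 + 6.25) = 11.4
Q = 136, so δQ/Q = 11.4/136 = 0.0842.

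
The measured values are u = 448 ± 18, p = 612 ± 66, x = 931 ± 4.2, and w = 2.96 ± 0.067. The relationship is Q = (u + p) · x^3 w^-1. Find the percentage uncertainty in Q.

Let h = u + p = 1060. δh = √(δu² + δp²) = √(324 + 4360) = 68.4, so δh/h = 0.0645.
Q is then a monomial in h, x, w:
δQ/Q = √((δh/h)² + (3·δx/x)² + (-1·δw/w)²) = √(0.00417 + 0.000183 + 0.000512) = 0.0697

6.97%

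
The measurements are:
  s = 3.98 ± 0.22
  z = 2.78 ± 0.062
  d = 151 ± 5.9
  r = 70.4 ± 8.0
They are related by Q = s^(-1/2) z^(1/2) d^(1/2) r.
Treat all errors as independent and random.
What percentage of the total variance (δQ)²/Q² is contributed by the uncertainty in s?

(δQ/Q)² = (−½·δs/s)² + (½·δz/z)² + (½·δd/d)² + (1·δr/r)²
  s term: (-0.5×0.0553)² = 0.000764
  z term: (0.5×0.0223)² = 0.000124
  d term: (0.5×0.0391)² = 0.000382
  r term: (1×0.114)² = 0.0129
Total = 0.0142. Share from s = 0.000764/0.0142 = 0.0539.

5.39%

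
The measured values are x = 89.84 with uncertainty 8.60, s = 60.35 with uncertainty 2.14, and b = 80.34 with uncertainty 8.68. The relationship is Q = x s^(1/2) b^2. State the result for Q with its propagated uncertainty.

(4.505 ± 1.07) × 10^6

Since Q is a product/quotient, work with relative uncertainties:
  (1·δx/x)² = (1×0.0957)² = 0.00916;  (½·δs/s)² = (0.5×0.0355)² = 0.000314;  (2·δb/b)² = (2×0.108)² = 0.0467
δQ/Q = √(0.0562) = 0.237
Q = 4.505e+06, so δQ = 0.237 × 4.505e+06 = 1.07e+06.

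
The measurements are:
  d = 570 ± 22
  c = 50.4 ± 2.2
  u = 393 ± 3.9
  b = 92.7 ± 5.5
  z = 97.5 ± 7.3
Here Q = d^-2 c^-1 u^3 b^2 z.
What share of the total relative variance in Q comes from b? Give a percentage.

49.5%

(δQ/Q)² = (-2·δd/d)² + (-1·δc/c)² + (3·δu/u)² + (2·δb/b)² + (1·δz/z)²
  d term: (-2×0.0386)² = 0.00596
  c term: (-1×0.0437)² = 0.00191
  u term: (3×0.00992)² = 0.000886
  b term: (2×0.0593)² = 0.0141
  z term: (1×0.0749)² = 0.00561
Total = 0.0284. Share from b = 0.0141/0.0284 = 0.495.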